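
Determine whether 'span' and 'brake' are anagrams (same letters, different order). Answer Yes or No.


Sorted letters of 'span': 'anps'
Sorted letters of 'brake': 'abekr'
They do not match.

No


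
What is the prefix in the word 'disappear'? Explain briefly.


The word 'disappear' = 'dis' (prefix) + 'appear' (root). The prefix is 'dis'.

dis


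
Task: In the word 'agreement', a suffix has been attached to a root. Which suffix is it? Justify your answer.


The word 'agreement' = 'agree' (root) + '-ment' (suffix). The suffix is '-ment'.

ment


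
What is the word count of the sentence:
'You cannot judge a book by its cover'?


Split into words: You | cannot | judge | a | book | by | its | cover = 8 words.

8


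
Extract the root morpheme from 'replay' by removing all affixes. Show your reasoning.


Remove prefix 're' from 'replay' to get root 'play'.

play


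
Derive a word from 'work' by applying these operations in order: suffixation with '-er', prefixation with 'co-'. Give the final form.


Step 1: Add suffix '-er' to 'work' = 'worker'
Step 2: Add prefix 'co-' to 'worker' = 'coworker'

coworker


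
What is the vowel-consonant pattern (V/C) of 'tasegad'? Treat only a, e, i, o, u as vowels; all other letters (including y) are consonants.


Letter mapping: t = C, a = V, s = C, e = V, g = C, a = V, d = C.

CVCVCVC


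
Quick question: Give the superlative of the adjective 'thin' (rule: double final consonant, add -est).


Apply superlative formation (double final consonant, add -est): 'thin' -> 'thinnest'.

thinnest


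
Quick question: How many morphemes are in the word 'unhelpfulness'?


Decomposition: un- (prefix) + help (root) + -ful (suffix) + -ness (suffix) = 4 morpheme(s)

4 morphemes


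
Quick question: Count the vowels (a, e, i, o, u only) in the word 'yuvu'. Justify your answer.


Vowels in 'yuvu': u, u = 2 vowels.

2


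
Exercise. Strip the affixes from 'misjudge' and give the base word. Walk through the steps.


Remove prefix 'mis' from 'misjudge' to get root 'judge'.

judge


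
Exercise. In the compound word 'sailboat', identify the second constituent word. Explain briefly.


Split 'sailboat' into 'sail' + 'boat'. The second part is 'boat'.

boat


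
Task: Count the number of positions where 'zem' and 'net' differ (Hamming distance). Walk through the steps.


Alignment:
Position 1: 'z' vs 'n' = DIFFER
Position 2: 'e' vs 'e' = match
Position 3: 'm' vs 't' = DIFFER
Total differences: 2

2


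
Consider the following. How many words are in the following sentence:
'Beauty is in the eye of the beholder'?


Split into words: Beauty | is | in | the | eye | of | the | beholder = 8 words.

8


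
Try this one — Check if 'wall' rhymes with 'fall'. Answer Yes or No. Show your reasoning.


Rime (stressed vowel + following sounds) of 'wall': -all = /ɔːl/
Rime of 'fall': -all = /ɔːl/
/ɔːl/ and /ɔːl/ are the same ending sound, so the words rhyme.

Yes


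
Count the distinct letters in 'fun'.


Unique letters in 'fun': {f, n, u} = 3 distinct letters.

3


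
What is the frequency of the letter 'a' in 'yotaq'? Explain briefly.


Letter 'a' in 'yotaq': found at position(s) 4 = 1 occurrence(s).

1


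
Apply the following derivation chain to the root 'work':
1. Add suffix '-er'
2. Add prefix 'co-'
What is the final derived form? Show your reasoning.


Step 1: Add suffix '-er' to 'work' = 'worker'
Step 2: Add prefix 'co-' to 'worker' = 'coworker'

coworker


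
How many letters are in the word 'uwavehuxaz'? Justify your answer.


Spell out 'uwavehuxaz' and number each letter: u(1), w(2), a(3), v(4), e(5), h(6), u(7), x(8), a(9), z(10). Total: 10 letters.

10


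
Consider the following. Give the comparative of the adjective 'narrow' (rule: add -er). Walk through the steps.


Apply comparative formation (add -er): 'narrow' -> 'narrower'.

narrower


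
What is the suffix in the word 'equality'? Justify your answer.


The word 'equality' = 'equal' (root) + '-ity' (suffix). The suffix is '-ity'.

ity


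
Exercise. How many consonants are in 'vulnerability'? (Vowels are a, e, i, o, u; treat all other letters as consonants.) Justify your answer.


Consonants in 'vulnerability': v, l, n, r, b, l, t, y = 8 consonants.

8


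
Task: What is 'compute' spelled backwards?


Reverse 'compute' character by character: 'etupmoc'.

etupmoc


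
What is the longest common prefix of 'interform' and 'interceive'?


Compare from the start: 5 characters match: 'inter'. Mismatch at position 6: 'f' vs 'c'.

inter


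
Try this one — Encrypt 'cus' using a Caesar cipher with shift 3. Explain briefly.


Shift each letter by 3: c -> f, u -> x, s -> v. Result: 'fxv'.

fxv


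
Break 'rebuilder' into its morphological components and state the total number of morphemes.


Step 1: Identify prefix: 're' (meaning: again)
Step 2: Identify root: 'build'
Step 3: Identify suffix(es): 'er'
Decomposition: re- (prefix: again) + build (root) + -er (suffix: one who)
Total morphemes: 3

3 morphemes (re- (prefix: again) + build (root) + -er (suffix: one who))


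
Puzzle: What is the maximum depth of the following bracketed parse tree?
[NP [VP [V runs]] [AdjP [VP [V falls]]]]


Count bracket nesting levels:
'[' at pos 0: depth = 1
'[' at pos 4: depth = 2
'[' at pos 8: depth = 3
'[' at pos 18: depth = 2
'[' at pos 24: depth = 3
'[' at pos 28: depth = 4
Maximum depth reached: 4

4


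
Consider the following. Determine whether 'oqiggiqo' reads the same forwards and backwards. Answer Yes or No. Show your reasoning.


Forward: 'oqiggiqo'
Reversed: 'oqiggiqo'
They are identical.

Yes


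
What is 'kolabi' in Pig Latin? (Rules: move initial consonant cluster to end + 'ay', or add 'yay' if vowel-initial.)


'kolabi': move consonant cluster 'k' to end and add 'ay': 'olabikay'.

olabikay


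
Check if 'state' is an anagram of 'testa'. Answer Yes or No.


Sorted letters of 'state': 'aestt'
Sorted letters of 'testa': 'aestt'
They match.

Yes


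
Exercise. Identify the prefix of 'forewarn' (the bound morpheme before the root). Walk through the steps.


The word 'forewarn' = 'fore' (prefix) + 'warn' (root). The prefix is 'fore'.

fore


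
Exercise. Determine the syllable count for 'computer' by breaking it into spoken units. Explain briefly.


Break 'computer' into syllables: com-pu-ter -> com | pu | ter = 3 syllables

3 syllables


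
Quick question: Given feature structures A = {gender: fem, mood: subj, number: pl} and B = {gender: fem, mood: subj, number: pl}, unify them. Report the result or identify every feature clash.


Compare features:
gender: A=fem vs B=fem -> unified: fem
mood: A=subj vs B=subj -> unified: subj
number: A=pl vs B=pl -> unified: pl
No clashes found.

Unified: {gender: fem, mood: subj, number: pl}


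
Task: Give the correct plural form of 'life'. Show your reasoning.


Apply rule: Change -fe to -ves. 'life' becomes 'lives'.

lives


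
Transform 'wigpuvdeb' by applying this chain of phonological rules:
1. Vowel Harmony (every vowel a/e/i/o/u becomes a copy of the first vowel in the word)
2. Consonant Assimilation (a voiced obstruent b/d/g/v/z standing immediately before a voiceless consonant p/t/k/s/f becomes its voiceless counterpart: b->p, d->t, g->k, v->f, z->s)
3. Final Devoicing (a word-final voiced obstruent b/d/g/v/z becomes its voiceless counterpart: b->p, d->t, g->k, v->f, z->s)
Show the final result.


Starting form: 'wigpuvdeb'
Rule 1: Vowel Harmony: all vowels become 'i' (matching first vowel). 'wigpuvdeb' -> 'wigpivdib'
Rule 2: Consonant Assimilation: voiced obstruent before voiceless consonant becomes voiceless ('gp' -> 'kp'). 'wigpivdib' -> 'wikpivdib'
Rule 3: Final Devoicing: word-final voiced obstruent 'b' becomes voiceless 'p'. 'wikpivdib' -> 'wikpivdip'
Final form: 'wikpivdip'

wikpivdip


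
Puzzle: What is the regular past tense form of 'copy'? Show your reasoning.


Apply rule: Change -y to -ied. 'copy' becomes 'copied'.

copied


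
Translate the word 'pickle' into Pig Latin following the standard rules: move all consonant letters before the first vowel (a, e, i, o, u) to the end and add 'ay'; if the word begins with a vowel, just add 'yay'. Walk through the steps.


'pickle': move consonant cluster 'p' to end and add 'ay': 'icklepay'.

icklepay


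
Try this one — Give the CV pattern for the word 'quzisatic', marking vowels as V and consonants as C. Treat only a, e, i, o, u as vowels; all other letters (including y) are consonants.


Letter mapping: q = C, u = V, z = C, i = V, s = C, a = V, t = C, i = V, c = C.

CVCVCVCVC


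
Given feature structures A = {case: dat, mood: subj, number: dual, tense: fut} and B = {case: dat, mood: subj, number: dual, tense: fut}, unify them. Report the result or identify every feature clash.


Compare features:
case: A=dat vs B=dat -> unified: dat
mood: A=subj vs B=subj -> unified: subj
number: A=dual vs B=dual -> unified: dual
tense: A=fut vs B=fut -> unified: fut
No clashes found.

Unified: {case: dat, mood: subj, number: dual, tense: fut}


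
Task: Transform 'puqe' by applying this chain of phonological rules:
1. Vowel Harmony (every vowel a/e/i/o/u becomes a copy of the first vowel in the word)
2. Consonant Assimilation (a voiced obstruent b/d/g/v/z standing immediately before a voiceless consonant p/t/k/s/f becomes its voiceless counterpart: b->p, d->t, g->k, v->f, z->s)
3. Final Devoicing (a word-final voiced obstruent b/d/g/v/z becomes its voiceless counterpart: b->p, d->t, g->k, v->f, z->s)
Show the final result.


Starting form: 'puqe'
Rule 1: Vowel Harmony: all vowels become 'u' (matching first vowel). 'puqe' -> 'puqu'
Rule 2: Consonant Assimilation: no voiced obstruent (b/d/g/v/z) stands immediately before a voiceless consonant (p/t/k/s/f). No change.
Rule 3: Final Devoicing: the word ends in the vowel 'u', not a consonant. No change.
Final form: 'puqu'

puqu


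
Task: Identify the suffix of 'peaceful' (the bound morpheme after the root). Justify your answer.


The word 'peaceful' = 'peace' (root) + '-ful' (suffix). The suffix is '-ful'.

ful


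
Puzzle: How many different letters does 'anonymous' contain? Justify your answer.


Unique letters in 'anonymous': {a, m, n, o, s, u, y} = 7 distinct letters.

7


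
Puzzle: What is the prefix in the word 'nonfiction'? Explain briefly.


The word 'nonfiction' = 'non' (prefix) + 'fiction' (root). The prefix is 'non'.

non


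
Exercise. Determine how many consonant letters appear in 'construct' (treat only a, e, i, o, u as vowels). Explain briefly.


Consonants in 'construct': c, n, s, t, r, c, t = 7 consonants.

7


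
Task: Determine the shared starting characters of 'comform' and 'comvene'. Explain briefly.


Compare from the start: 3 characters match: 'com'. Mismatch at position 4: 'f' vs 'v'.

com


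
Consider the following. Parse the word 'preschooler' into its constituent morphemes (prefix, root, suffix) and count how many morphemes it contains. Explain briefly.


Step 1: Identify prefix: 'pre' (meaning: before)
Step 2: Identify root: 'school'
Step 3: Identify suffix(es): 'er'
Decomposition: pre- (prefix: before) + school (root) + -er (suffix: one who)
Total morphemes: 3

3 morphemes (pre- (prefix: before) + school (root) + -er (suffix: one who))


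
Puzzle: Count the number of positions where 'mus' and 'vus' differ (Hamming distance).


Alignment:
Position 1: 'm' vs 'v' = DIFFER
Position 2: 'u' vs 'u' = match
Position 3: 's' vs 's' = match
Total differences: 1

1


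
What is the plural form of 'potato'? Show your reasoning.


Apply rule: Add -es (consonant + o). 'potato' becomes 'potatoes'.

potatoes


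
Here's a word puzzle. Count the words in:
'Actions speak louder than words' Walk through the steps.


Split into words: Actions | speak | louder | than | words = 5 words.

5


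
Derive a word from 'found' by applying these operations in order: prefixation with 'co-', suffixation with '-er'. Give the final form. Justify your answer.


Step 1: Add prefix 'co-' to 'found' = 'cofound'
Step 2: Add suffix '-er' to 'cofound' = 'cofounder'

cofounder


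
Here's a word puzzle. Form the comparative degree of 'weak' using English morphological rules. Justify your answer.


Apply comparative formation (add -er): 'weak' -> 'weaker'.

weaker


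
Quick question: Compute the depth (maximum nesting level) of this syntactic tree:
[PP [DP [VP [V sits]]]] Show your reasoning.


Count bracket nesting levels:
'[' at pos 0: depth = 1
'[' at pos 4: depth = 2
'[' at pos 8: depth = 3
'[' at pos 12: depth = 4
Maximum depth reached: 4

4


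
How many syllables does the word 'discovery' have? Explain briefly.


Break 'discovery' into syllables: dis-cov-er-y -> dis | cov | er | y = 4 syllables

4 syllables


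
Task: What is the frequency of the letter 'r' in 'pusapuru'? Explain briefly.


Letter 'r' in 'pusapuru': found at position(s) 7 = 1 occurrence(s).

1


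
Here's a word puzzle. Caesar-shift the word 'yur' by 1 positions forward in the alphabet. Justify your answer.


Shift each letter by 1: y -> z, u -> v, r -> s. Result: 'zvs'.

zvs


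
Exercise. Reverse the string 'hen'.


Reverse 'hen' character by character: 'neh'.

neh


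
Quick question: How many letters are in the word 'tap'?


Spell out 'tap' and number each letter: t(1), a(2), p(3). Total: 3 letters.

3


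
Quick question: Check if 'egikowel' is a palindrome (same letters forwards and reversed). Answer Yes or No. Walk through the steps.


Forward: 'egikowel'
Reversed: 'lewokige'
They differ.

No


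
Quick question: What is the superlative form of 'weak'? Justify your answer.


Apply superlative formation (add -est): 'weak' -> 'weakest'.

weakest


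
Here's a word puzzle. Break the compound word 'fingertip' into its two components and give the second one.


Split 'fingertip' into 'finger' + 'tip'. The second part is 'tip'.

tip


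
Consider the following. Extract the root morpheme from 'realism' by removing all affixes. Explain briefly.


Remove suffix '-ism' from 'realism' to get root 'real'.

real


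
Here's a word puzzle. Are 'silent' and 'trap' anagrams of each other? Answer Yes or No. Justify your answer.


Sorted letters of 'silent': 'eilnst'
Sorted letters of 'trap': 'aprt'
They do not match.

No


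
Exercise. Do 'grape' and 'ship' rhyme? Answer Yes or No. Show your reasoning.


Rime (stressed vowel + following sounds) of 'grape': -ape = /eɪp/
Rime of 'ship': -ip = /ɪp/
/eɪp/ and /ɪp/ are different ending sounds, so the words do not rhyme.

No


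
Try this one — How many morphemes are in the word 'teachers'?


Decomposition: teach (root) + -er (suffix) + -s (plural) = 3 morpheme(s)

3 morphemes


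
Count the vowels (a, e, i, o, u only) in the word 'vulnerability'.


Vowels in 'vulnerability': u, e, a, i, i = 5 vowels.

5


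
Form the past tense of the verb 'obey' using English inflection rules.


Apply rule: Add -ed. 'obey' becomes 'obeyed'.

obeyed


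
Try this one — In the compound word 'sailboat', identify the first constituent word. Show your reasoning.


Split 'sailboat' into 'sail' + 'boat'. The first part is 'sail'.

sail


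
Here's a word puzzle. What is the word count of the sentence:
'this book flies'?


Split into words: this | book | flies = 3 words.

3


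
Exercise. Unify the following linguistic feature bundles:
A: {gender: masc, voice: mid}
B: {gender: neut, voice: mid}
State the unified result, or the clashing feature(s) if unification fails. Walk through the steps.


Compare features:
gender: A=masc vs B=neut -> CLASH
voice: A=mid vs B=mid -> unified: mid
Clash detected on feature 'gender' (masc vs neut); unification fails.

CLASH on 'gender' (masc vs neut)


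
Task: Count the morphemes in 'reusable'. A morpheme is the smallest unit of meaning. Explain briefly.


Decomposition: re- (prefix) + use (root) + -able (suffix) = 3 morpheme(s)

3 morphemes


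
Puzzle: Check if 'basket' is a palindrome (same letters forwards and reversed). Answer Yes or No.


Forward: 'basket'
Reversed: 'teksab'
They differ.

No


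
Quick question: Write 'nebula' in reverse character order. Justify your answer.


Reverse 'nebula' character by character: 'aluben'.

aluben


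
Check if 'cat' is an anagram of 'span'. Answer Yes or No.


Sorted letters of 'cat': 'act'
Sorted letters of 'span': 'anps'
They do not match.

No


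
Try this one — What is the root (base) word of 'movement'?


Remove suffix '-ment' from 'movement' to get root 'move'.

move


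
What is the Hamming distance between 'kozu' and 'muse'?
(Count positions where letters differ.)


Alignment:
Position 1: 'k' vs 'm' = DIFFER
Position 2: 'o' vs 'u' = DIFFER
Position 3: 'z' vs 's' = DIFFER
Position 4: 'u' vs 'e' = DIFFER
Total differences: 4

4


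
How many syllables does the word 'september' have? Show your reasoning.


Break 'september' into syllables: sep-tem-ber -> sep | tem | ber = 3 syllables

3 syllables


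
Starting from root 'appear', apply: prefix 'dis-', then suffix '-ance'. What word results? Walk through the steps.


Step 1: Add prefix 'dis-' to 'appear' = 'disappear'
Step 2: Add suffix '-ance' to 'disappear' = 'disappearance'

disappearance


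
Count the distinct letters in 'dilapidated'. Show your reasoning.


Unique letters in 'dilapidated': {a, d, e, i, l, p, t} = 7 distinct letters.

7


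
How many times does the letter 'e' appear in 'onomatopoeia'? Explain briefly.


Letter 'e' in 'onomatopoeia': found at position(s) 10 = 1 occurrence(s).

1


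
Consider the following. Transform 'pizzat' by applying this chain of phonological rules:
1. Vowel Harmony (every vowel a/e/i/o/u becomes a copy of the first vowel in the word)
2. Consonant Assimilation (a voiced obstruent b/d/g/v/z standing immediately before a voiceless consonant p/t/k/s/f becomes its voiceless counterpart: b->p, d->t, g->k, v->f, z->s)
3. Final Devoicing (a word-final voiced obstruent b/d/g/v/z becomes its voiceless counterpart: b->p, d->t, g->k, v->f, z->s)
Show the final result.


Starting form: 'pizzat'
Rule 1: Vowel Harmony: all vowels become 'i' (matching first vowel). 'pizzat' -> 'pizzit'
Rule 2: Consonant Assimilation: no voiced obstruent (b/d/g/v/z) stands immediately before a voiceless consonant (p/t/k/s/f). No change.
Rule 3: Final Devoicing: final consonant 't' is not one of the voiced obstruents b/d/g/v/z. No change.
Final form: 'pizzit'

pizzit


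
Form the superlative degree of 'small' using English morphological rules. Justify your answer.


Apply superlative formation (add -est): 'small' -> 'smallest'.

smallest


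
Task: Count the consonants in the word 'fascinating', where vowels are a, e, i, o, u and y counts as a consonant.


Consonants in 'fascinating': f, s, c, n, t, n, g = 7 consonants.

7


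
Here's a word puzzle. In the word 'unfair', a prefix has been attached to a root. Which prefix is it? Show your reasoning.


The word 'unfair' = 'un' (prefix) + 'fair' (root). The prefix is 'un'.

un


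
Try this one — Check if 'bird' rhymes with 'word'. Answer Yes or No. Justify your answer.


Rime (stressed vowel + following sounds) of 'bird': -ird = /ɜːrd/
Rime of 'word': -ord = /ɜːrd/
/ɜːrd/ and /ɜːrd/ are the same ending sound, so the words rhyme.

Yes


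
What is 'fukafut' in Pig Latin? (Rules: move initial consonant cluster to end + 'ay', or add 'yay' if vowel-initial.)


'fukafut': move consonant cluster 'f' to end and add 'ay': 'ukafutfay'.

ukafutfay


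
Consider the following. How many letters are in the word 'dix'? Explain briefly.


Spell out 'dix' and number each letter: d(1), i(2), x(3). Total: 3 letters.

3


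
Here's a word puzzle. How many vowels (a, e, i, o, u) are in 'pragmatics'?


Vowels in 'pragmatics': a, a, i = 3 vowels.

3


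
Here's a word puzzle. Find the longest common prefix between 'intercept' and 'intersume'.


Compare from the start: 5 characters match: 'inter'. Mismatch at position 6: 'c' vs 's'.

inter


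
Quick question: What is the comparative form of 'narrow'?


Apply comparative formation (add -er): 'narrow' -> 'narrower'.

narrower


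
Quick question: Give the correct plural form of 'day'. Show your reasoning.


Apply rule: Add -s. 'day' becomes 'days'.

days


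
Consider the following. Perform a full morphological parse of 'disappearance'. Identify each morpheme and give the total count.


Step 1: Identify prefix: 'dis' (meaning: not/apart)
Step 2: Identify root: 'appear'
Step 3: Identify suffix(es): 'ance'
Decomposition: dis- (prefix: not/apart) + appear (root) + -ance (suffix: state/act)
Total morphemes: 3

3 morphemes (dis- (prefix: not/apart) + appear (root) + -ance (suffix: state/act))


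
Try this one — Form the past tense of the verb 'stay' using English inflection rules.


Apply rule: Add -ed. 'stay' becomes 'stayed'.

stayed


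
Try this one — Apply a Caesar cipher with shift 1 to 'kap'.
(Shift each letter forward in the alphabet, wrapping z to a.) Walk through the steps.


Shift each letter by 1: k -> l, a -> b, p -> q. Result: 'lbq'.

lbq


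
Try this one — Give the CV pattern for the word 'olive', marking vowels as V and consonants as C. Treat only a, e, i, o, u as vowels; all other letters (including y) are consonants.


Letter mapping: o = V, l = C, i = V, v = C, e = V.

VCVCV


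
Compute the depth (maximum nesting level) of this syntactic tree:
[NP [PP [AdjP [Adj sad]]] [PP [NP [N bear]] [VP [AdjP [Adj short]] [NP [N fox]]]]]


Count bracket nesting levels:
'[' at pos 0: depth = 1
'[' at pos 4: depth = 2
'[' at pos 8: depth = 3
'[' at pos 14: depth = 4
'[' at pos 26: depth = 2
'[' at pos 30: depth = 3
'[' at pos 34: depth = 4
'[' at pos 44: depth = 3
'[' at pos 48: depth = 4
'[' at pos 54: depth = 5
'[' at pos 67: depth = 4
'[' at pos 71: depth = 5
Maximum depth reached: 5

5


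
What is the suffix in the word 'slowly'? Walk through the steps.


The word 'slowly' = 'slow' (root) + '-ly' (suffix). The suffix is '-ly'.

ly


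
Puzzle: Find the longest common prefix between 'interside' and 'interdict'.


Compare from the start: 5 characters match: 'inter'. Mismatch at position 6: 's' vs 'd'.

inter


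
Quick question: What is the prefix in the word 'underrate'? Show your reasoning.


The word 'underrate' = 'under' (prefix) + 'rate' (root). The prefix is 'under'.

under


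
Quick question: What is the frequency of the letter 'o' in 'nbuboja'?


Letter 'o' in 'nbuboja': found at position(s) 5 = 1 occurrence(s).

1


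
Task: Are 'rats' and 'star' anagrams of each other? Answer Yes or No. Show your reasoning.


Sorted letters of 'rats': 'arst'
Sorted letters of 'star': 'arst'
They match.

Yes


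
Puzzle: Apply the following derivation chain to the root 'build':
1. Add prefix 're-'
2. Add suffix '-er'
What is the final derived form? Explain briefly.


Step 1: Add prefix 're-' to 'build' = 'rebuild'
Step 2: Add suffix '-er' to 'rebuild' = 'rebuilder'

rebuilder


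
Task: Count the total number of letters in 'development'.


Spell out 'development' and number each letter: d(1), e(2), v(3), e(4), l(5), o(6), p(7), m(8), e(9), n(10), t(11). Total: 11 letters.

11


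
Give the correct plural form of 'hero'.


Apply rule: Add -es (consonant + o). 'hero' becomes 'heroes'.

heroes


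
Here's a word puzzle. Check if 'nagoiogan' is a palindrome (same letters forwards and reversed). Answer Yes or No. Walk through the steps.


Forward: 'nagoiogan'
Reversed: 'nagoiogan'
They are identical.

Yes


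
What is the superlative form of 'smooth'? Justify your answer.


Apply superlative formation (add -est): 'smooth' -> 'smoothest'.

smoothest


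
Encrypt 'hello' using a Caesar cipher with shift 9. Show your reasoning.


Shift each letter by 9: h -> q, e -> n, l -> u, l -> u, o -> x. Result: 'qnuux'.

qnuux


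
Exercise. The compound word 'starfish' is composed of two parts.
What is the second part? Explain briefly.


Split 'starfish' into 'star' + 'fish'. The second part is 'fish'.

fish


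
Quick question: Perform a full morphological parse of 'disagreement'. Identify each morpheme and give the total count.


Step 1: Identify prefix: 'dis' (meaning: not/apart)
Step 2: Identify root: 'agree'
Step 3: Identify suffix(es): 'ment'
Decomposition: dis- (prefix: not/apart) + agree (root) + -ment (suffix: action/result)
Total morphemes: 3

3 morphemes (dis- (prefix: not/apart) + agree (root) + -ment (suffix: action/result))


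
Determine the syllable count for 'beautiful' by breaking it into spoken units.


Break 'beautiful' into syllables: beau-ti-ful -> beau | ti | ful = 3 syllables

3 syllables


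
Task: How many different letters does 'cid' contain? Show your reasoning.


Unique letters in 'cid': {c, d, i} = 3 distinct letters.

3


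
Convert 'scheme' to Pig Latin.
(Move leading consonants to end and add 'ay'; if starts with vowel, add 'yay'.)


'scheme': move consonant cluster 'sch' to end and add 'ay': 'emeschay'.

emeschay


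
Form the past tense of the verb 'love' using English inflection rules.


Apply rule: Add -d (word ends in -e). 'love' becomes 'loved'.

loved


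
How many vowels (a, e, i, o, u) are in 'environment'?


Vowels in 'environment': e, i, o, e = 4 vowels.

4


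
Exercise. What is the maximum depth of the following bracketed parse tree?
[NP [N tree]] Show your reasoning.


Count bracket nesting levels:
'[' at pos 0: depth = 1
'[' at pos 4: depth = 2
Maximum depth reached: 2

2


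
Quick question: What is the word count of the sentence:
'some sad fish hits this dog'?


Split into words: some | sad | fish | hits | this | dog = 6 words.

6


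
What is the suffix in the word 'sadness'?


The word 'sadness' = 'sad' (root) + '-ness' (suffix). The suffix is '-ness'.

ness


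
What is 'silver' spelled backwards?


Reverse 'silver' character by character: 'revlis'.

revlis


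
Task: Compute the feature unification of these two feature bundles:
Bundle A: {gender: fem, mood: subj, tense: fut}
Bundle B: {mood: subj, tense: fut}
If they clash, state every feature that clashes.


Compare features:
gender: A=fem vs B=_ -> unified: fem
mood: A=subj vs B=subj -> unified: subj
tense: A=fut vs B=fut -> unified: fut
No clashes found.

Unified: {gender: fem, mood: subj, tense: fut}


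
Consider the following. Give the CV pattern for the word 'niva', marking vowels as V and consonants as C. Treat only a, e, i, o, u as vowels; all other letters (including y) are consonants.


Letter mapping: n = C, i = V, v = C, a = V.

CVCV


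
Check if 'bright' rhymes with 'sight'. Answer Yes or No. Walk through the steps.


Rime (stressed vowel + following sounds) of 'bright': -ight = /aɪt/
Rime of 'sight': -ight = /aɪt/
/aɪt/ and /aɪt/ are the same ending sound, so the words rhyme.

Yes


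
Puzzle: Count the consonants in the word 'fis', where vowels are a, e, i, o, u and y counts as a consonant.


Consonants in 'fis': f, s = 2 consonants.

2


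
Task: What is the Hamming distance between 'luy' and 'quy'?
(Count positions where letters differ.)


Alignment:
Position 1: 'l' vs 'q' = DIFFER
Position 2: 'u' vs 'u' = match
Position 3: 'y' vs 'y' = match
Total differences: 1

1


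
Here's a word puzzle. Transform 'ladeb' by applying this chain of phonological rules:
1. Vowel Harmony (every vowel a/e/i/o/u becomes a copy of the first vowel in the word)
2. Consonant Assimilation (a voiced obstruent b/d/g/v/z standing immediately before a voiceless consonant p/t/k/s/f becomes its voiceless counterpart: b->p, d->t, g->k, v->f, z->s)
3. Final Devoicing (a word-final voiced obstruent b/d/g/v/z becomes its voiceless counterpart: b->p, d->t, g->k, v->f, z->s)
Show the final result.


Starting form: 'ladeb'
Rule 1: Vowel Harmony: all vowels become 'a' (matching first vowel). 'ladeb' -> 'ladab'
Rule 2: Consonant Assimilation: no voiced obstruent (b/d/g/v/z) stands immediately before a voiceless consonant (p/t/k/s/f). No change.
Rule 3: Final Devoicing: word-final voiced obstruent 'b' becomes voiceless 'p'. 'ladab' -> 'ladap'
Final form: 'ladap'

ladap


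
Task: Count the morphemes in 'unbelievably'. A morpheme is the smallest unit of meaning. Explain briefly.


Decomposition: un- (prefix) + believe (root) + -able (suffix) + -ly (suffix) = 4 morpheme(s)

4 morphemes


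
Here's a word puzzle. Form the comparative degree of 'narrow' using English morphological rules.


Apply comparative formation (add -er): 'narrow' -> 'narrower'.

narrower


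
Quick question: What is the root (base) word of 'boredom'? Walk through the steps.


Remove suffix '-dom' from 'boredom' to get root 'bore'.

bore


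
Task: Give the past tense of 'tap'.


Apply rule: Double final consonant and add -ed. 'tap' becomes 'tapped'.

tapped


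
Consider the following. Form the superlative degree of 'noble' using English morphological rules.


Apply superlative formation (ends in e: add -st): 'noble' -> 'noblest'.

noblest


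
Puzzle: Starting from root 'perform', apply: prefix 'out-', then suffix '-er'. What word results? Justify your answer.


Step 1: Add prefix 'out-' to 'perform' = 'outperform'
Step 2: Add suffix '-er' to 'outperform' = 'outperformer'

outperformer


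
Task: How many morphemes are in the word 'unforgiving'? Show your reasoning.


Decomposition: un- (prefix) + forgive (root) + -ing (suffix) = 3 morpheme(s)

3 morphemes


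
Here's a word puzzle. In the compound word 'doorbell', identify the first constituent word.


Split 'doorbell' into 'door' + 'bell'. The first part is 'door'.

door


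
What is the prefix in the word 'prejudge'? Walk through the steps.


The word 'prejudge' = 'pre' (prefix) + 'judge' (root). The prefix is 'pre'.

pre


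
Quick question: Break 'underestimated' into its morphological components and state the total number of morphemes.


Step 1: Identify prefix: 'under' (meaning: beneath/insufficient)
Step 2: Identify root: 'estimate'
Step 3: Identify suffix(es): 'ed'
Decomposition: under- (prefix: beneath/insufficient) + estimate (root) + -ed (suffix: past)
Total morphemes: 3

3 morphemes (under- (prefix: beneath/insufficient) + estimate (root) + -ed (suffix: past))


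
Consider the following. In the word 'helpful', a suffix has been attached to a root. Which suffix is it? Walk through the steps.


The word 'helpful' = 'help' (root) + '-ful' (suffix). The suffix is '-ful'.

ful


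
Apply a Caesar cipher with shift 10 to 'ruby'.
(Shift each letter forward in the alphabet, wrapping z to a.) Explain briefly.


Shift each letter by 10: r -> b, u -> e, b -> l, y -> i. Result: 'beli'.

beli


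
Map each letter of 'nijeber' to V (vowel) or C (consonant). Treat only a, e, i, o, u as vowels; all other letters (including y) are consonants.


Letter mapping: n = C, i = V, j = C, e = V, b = C, e = V, r = C.

CVCVCVC


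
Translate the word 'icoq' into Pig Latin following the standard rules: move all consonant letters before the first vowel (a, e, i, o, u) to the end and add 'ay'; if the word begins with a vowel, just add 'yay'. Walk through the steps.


'icoq' starts with a vowel, so add 'yay': 'icoqyay'.

icoqyay


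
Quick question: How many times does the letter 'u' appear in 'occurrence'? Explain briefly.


Letter 'u' in 'occurrence': found at position(s) 4 = 1 occurrence(s).

1


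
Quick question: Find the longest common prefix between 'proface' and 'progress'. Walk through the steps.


Compare from the start: 3 characters match: 'pro'. Mismatch at position 4: 'f' vs 'g'.

pro


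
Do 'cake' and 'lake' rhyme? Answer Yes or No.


Rime (stressed vowel + following sounds) of 'cake': -ake = /eɪk/
Rime of 'lake': -ake = /eɪk/
/eɪk/ and /eɪk/ are the same ending sound, so the words rhyme.

Yes


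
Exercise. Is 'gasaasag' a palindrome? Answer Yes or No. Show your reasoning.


Forward: 'gasaasag'
Reversed: 'gasaasag'
They are identical.

Yes


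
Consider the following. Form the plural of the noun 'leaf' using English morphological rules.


Apply rule: Change -f to -ves. 'leaf' becomes 'leaves'.

leaves


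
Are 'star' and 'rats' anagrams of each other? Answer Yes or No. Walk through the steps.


Sorted letters of 'star': 'arst'
Sorted letters of 'rats': 'arst'
They match.

Yes


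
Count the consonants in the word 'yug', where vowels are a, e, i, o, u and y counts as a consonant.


Consonants in 'yug': y, g = 2 consonants.

2


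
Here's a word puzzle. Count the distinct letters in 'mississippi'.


Unique letters in 'mississippi': {i, m, p, s} = 4 distinct letters.

4


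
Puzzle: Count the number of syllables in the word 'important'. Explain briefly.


Break 'important' into syllables: im-por-tant -> im | por | tant = 3 syllables

3 syllables


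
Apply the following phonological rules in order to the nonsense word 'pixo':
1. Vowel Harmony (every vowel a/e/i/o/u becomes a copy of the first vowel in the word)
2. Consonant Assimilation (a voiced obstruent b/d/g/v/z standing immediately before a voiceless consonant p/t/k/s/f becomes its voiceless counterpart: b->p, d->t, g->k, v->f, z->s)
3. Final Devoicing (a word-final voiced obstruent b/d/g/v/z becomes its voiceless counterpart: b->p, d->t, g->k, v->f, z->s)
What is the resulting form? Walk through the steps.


Starting form: 'pixo'
Rule 1: Vowel Harmony: all vowels become 'i' (matching first vowel). 'pixo' -> 'pixi'
Rule 2: Consonant Assimilation: no voiced obstruent (b/d/g/v/z) stands immediately before a voiceless consonant (p/t/k/s/f). No change.
Rule 3: Final Devoicing: the word ends in the vowel 'i', not a consonant. No change.
Final form: 'pixi'

pixi


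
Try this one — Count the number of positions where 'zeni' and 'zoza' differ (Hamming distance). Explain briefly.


Alignment:
Position 1: 'z' vs 'z' = match
Position 2: 'e' vs 'o' = DIFFER
Position 3: 'n' vs 'z' = DIFFER
Position 4: 'i' vs 'a' = DIFFER
Total differences: 3

3


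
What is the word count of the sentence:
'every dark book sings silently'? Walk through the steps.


Split into words: every | dark | book | sings | silently = 5 words.

5


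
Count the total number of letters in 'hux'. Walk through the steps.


Spell out 'hux' and number each letter: h(1), u(2), x(3). Total: 3 letters.

3


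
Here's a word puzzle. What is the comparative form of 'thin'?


Apply comparative formation (double final consonant, add -er): 'thin' -> 'thinner'.

thinner


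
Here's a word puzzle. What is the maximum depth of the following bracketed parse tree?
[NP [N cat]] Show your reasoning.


Count bracket nesting levels:
'[' at pos 0: depth = 1
'[' at pos 4: depth = 2
Maximum depth reached: 2

2


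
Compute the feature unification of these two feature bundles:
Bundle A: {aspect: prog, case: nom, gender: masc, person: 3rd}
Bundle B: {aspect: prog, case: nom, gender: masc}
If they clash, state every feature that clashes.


Compare features:
aspect: A=prog vs B=prog -> unified: prog
case: A=nom vs B=nom -> unified: nom
gender: A=masc vs B=masc -> unified: masc
person: A=3rd vs B=_ -> unified: 3rd
No clashes found.

Unified: {aspect: prog, case: nom, gender: masc, person: 3rd}


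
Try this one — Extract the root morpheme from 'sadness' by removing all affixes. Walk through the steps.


Remove suffix '-ness' from 'sadness' to get root 'sad'.

sad


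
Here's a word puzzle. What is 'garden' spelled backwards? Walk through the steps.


Reverse 'garden' character by character: 'nedrag'.

nedrag


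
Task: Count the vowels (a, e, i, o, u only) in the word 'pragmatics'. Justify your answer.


Vowels in 'pragmatics': a, a, i = 3 vowels.

3


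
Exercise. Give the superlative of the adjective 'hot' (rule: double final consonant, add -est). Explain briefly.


Apply superlative formation (double final consonant, add -est): 'hot' -> 'hottest'.

hottest


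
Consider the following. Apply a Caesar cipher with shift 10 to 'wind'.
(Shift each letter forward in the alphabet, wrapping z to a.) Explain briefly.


Shift each letter by 10: w -> g, i -> s, n -> x, d -> n. Result: 'gsxn'.

gsxn


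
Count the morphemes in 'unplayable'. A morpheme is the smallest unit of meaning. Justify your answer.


Decomposition: un- (prefix) + play (root) + -able (suffix) = 3 morpheme(s)

3 morphemes


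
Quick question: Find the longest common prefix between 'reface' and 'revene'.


Compare from the start: 2 characters match: 're'. Mismatch at position 3: 'f' vs 'v'.

re


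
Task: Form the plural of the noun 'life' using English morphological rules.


Apply rule: Change -fe to -ves. 'life' becomes 'lives'.

lives


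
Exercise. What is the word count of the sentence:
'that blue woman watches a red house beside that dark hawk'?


Split into words: that | blue | woman | watches | a | red | house | beside | that | dark | hawk = 11 words.

11


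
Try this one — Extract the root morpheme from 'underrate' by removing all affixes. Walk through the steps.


Remove prefix 'under' from 'underrate' to get root 'rate'.

rate


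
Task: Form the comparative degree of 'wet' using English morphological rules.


Apply comparative formation (double final consonant, add -er): 'wet' -> 'wetter'.

wetter


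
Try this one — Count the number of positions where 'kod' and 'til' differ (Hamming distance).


Alignment:
Position 1: 'k' vs 't' = DIFFER
Position 2: 'o' vs 'i' = DIFFER
Position 3: 'd' vs 'l' = DIFFER
Total differences: 3

3


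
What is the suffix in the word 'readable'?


The word 'readable' = 'read' (root) + '-able' (suffix). The suffix is '-able'.

able


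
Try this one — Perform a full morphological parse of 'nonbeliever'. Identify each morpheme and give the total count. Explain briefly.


Step 1: Identify prefix: 'non' (meaning: not)
Step 2: Identify root: 'believe'
Step 3: Identify suffix(es): 'er'
Decomposition: non- (prefix: not) + believe (root) + -er (suffix: one who)
Total morphemes: 3

3 morphemes (non- (prefix: not) + believe (root) + -er (suffix: one who))


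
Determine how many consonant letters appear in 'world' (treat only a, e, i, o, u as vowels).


Consonants in 'world': w, r, l, d = 4 consonants.

4


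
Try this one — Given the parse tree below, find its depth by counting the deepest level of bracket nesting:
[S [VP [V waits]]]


Count bracket nesting levels:
'[' at pos 0: depth = 1
'[' at pos 3: depth = 2
'[' at pos 7: depth = 3
Maximum depth reached: 3

3


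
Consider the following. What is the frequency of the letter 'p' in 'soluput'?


Letter 'p' in 'soluput': found at position(s) 5 = 1 occurrence(s).

1


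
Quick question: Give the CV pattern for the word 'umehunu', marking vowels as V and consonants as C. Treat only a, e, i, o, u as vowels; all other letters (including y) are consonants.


Letter mapping: u = V, m = C, e = V, h = C, u = V, n = C, u = V.

VCVCVCV


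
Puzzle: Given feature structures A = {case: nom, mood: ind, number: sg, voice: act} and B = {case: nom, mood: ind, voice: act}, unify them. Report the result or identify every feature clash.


Compare features:
case: A=nom vs B=nom -> unified: nom
mood: A=ind vs B=ind -> unified: ind
number: A=sg vs B=_ -> unified: sg
voice: A=act vs B=act -> unified: act
No clashes found.

Unified: {case: nom, mood: ind, number: sg, voice: act}
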